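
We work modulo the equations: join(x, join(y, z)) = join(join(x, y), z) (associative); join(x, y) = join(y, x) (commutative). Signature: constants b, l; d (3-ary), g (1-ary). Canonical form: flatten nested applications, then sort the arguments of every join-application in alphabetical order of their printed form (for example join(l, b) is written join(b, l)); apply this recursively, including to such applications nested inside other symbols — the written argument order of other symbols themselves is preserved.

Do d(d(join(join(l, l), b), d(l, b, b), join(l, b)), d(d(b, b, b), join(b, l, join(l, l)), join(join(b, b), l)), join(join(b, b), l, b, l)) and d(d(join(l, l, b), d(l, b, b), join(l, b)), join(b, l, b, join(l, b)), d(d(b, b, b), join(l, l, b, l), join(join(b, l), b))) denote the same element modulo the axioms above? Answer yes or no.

Answer: no — d(d(join(b, l, l), d(l, b, b), join(b, l)), d(d(b, b, b), join(b, l, l, l), join(b, b, l)), join(b, b, b, l, l)) vs d(d(join(b, l, l), d(l, b, b), join(b, l)), join(b, b, b, l, l), d(d(b, b, b), join(b, l, l, l), join(b, b, l)))

Derivation:
Left:  d(d(join(join(l, l), b), d(l, b, b), join(l, b)), d(d(b, b, b), join(b, l, join(l, l)), join(join(b, b), l)), join(join(b, b), l, b, l))
  Work inside:  join(join(b, b), l, b, l)
  Flatten:  join(b, b, l, b, l)
  Order the arguments:  join(b, b, b, l, l)
  Put back:  d(d(join(b, l, l), d(l, b, b), join(b, l)), d(d(b, b, b), join(b, l, l, l), join(b, b, l)), join(b, b, b, l, l))
Right:  d(d(join(l, l, b), d(l, b, b), join(l, b)), join(b, l, b, join(l, b)), d(d(b, b, b), join(l, l, b, l), join(join(b, l), b)))
  Work inside:  join(b, l, b, join(l, b))
  Merge nested applications:  join(b, l, b, l, b)
  Order the arguments:  join(b, b, b, l, l)
  Rebuild:  d(d(join(b, l, l), d(l, b, b), join(b, l)), join(b, b, b, l, l), d(d(b, b, b), join(b, l, l, l), join(b, b, l)))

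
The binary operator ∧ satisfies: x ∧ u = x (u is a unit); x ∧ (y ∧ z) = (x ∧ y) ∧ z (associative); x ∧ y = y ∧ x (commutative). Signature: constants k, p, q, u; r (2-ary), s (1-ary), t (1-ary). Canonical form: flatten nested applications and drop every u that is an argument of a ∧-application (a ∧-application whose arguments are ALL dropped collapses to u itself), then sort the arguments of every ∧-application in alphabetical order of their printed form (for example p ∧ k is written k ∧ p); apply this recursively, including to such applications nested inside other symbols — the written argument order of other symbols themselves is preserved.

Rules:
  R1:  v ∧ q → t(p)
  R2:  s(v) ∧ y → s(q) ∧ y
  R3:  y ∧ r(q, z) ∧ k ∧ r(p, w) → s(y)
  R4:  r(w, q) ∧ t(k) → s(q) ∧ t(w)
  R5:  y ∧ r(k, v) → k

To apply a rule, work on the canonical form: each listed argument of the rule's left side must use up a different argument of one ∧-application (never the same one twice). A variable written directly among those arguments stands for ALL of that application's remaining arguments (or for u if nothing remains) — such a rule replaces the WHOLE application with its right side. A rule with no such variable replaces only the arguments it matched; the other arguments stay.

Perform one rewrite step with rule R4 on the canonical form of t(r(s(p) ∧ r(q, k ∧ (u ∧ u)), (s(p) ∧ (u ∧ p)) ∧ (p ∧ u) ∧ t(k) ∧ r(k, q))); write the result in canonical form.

Answer: t(r(r(q, k) ∧ s(p), p ∧ p ∧ s(p) ∧ s(q) ∧ t(k)))

Derivation:
Canonical form:  t(r(r(q, k) ∧ s(p), p ∧ p ∧ r(k, q) ∧ s(p) ∧ t(k)))
R4 matches:  uses r(k, q), t(k);  w := k
Giving:  t(r(r(q, k) ∧ s(p), p ∧ p ∧ s(p) ∧ s(q) ∧ t(k)))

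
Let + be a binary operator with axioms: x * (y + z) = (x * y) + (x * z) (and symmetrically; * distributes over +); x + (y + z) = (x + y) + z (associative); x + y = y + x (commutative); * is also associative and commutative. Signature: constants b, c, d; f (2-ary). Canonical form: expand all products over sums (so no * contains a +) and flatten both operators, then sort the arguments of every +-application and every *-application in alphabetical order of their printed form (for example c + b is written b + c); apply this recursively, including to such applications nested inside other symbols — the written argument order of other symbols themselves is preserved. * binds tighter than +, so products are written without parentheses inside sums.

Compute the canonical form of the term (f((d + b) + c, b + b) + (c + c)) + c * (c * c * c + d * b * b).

Expand products over sums:  f(b + c + d, b + b) + c + c + c * c * c * c + b * b * c * d
Order the arguments:  b * b * c * d + c + c + c * c * c * c + f(b + c + d, b + b)

Answer: b * b * c * d + c + c + c * c * c * c + f(b + c + d, b + b)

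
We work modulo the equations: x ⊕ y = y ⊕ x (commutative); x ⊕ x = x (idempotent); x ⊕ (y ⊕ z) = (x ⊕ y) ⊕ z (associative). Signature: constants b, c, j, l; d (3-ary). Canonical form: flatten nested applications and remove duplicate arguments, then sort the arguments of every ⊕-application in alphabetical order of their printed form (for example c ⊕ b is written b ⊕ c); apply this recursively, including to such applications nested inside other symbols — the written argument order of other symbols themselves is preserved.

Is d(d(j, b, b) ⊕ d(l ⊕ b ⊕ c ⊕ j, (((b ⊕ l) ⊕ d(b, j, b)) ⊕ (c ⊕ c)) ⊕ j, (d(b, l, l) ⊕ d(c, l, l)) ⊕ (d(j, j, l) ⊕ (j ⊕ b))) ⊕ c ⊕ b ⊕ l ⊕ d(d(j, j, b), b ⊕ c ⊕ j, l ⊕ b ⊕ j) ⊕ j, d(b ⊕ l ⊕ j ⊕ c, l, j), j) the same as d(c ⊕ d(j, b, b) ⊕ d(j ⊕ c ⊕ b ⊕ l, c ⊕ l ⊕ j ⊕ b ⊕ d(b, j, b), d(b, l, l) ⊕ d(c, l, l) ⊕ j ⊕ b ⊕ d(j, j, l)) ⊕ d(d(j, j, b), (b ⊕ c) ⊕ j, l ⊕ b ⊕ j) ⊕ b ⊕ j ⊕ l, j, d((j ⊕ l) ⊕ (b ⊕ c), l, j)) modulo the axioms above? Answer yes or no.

Left:  d(d(j, b, b) ⊕ d(l ⊕ b ⊕ c ⊕ j, (((b ⊕ l) ⊕ d(b, j, b)) ⊕ (c ⊕ c)) ⊕ j, (d(b, l, l) ⊕ d(c, l, l)) ⊕ (d(j, j, l) ⊕ (j ⊕ b))) ⊕ c ⊕ b ⊕ l ⊕ d(d(j, j, b), b ⊕ c ⊕ j, l ⊕ b ⊕ j) ⊕ j, d(b ⊕ l ⊕ j ⊕ c, l, j), j)
  Focus inside:  d(j, b, b) ⊕ d(l ⊕ b ⊕ c ⊕ j, (((b ⊕ l) ⊕ d(b, j, b)) ⊕ (c ⊕ c)) ⊕ j, (d(b, l, l) ⊕ d(c, l, l)) ⊕ (d(j, j, l) ⊕ (j ⊕ b))) ⊕ c ⊕ b ⊕ l ⊕ d(d(j, j, b), b ⊕ c ⊕ j, l ⊕ b ⊕ j) ⊕ j
  Canonicalize subterm:  d(l ⊕ b ⊕ c ⊕ j, (((b ⊕ l) ⊕ d(b, j, b)) ⊕ (c ⊕ c)) ⊕ j, (d(b, l, l) ⊕ d(c, l, l)) ⊕ (d(j, j, l) ⊕ (j ⊕ b)))  →  d(b ⊕ c ⊕ j ⊕ l, b ⊕ c ⊕ d(b, j, b) ⊕ j ⊕ l, b ⊕ d(b, l, l) ⊕ d(c, l, l) ⊕ d(j, j, l) ⊕ j)
  Simplify inside:  d(d(j, j, b), b ⊕ c ⊕ j, l ⊕ b ⊕ j)  →  d(d(j, j, b), b ⊕ c ⊕ j, b ⊕ j ⊕ l)
  Sort arguments:  b ⊕ c ⊕ d(b ⊕ c ⊕ j ⊕ l, b ⊕ c ⊕ d(b, j, b) ⊕ j ⊕ l, b ⊕ d(b, l, l) ⊕ d(c, l, l) ⊕ d(j, j, l) ⊕ j) ⊕ d(d(j, j, b), b ⊕ c ⊕ j, b ⊕ j ⊕ l) ⊕ d(j, b, b) ⊕ j ⊕ l
  Reassemble:  d(b ⊕ c ⊕ d(b ⊕ c ⊕ j ⊕ l, b ⊕ c ⊕ d(b, j, b) ⊕ j ⊕ l, b ⊕ d(b, l, l) ⊕ d(c, l, l) ⊕ d(j, j, l) ⊕ j) ⊕ d(d(j, j, b), b ⊕ c ⊕ j, b ⊕ j ⊕ l) ⊕ d(j, b, b) ⊕ j ⊕ l, d(b ⊕ c ⊕ j ⊕ l, l, j), j)
Right:  d(c ⊕ d(j, b, b) ⊕ d(j ⊕ c ⊕ b ⊕ l, c ⊕ l ⊕ j ⊕ b ⊕ d(b, j, b), d(b, l, l) ⊕ d(c, l, l) ⊕ j ⊕ b ⊕ d(j, j, l)) ⊕ d(d(j, j, b), (b ⊕ c) ⊕ j, l ⊕ b ⊕ j) ⊕ b ⊕ j ⊕ l, j, d((j ⊕ l) ⊕ (b ⊕ c), l, j))
  Work inside:  c ⊕ d(j, b, b) ⊕ d(j ⊕ c ⊕ b ⊕ l, c ⊕ l ⊕ j ⊕ b ⊕ d(b, j, b), d(b, l, l) ⊕ d(c, l, l) ⊕ j ⊕ b ⊕ d(j, j, l)) ⊕ d(d(j, j, b), (b ⊕ c) ⊕ j, l ⊕ b ⊕ j) ⊕ b ⊕ j ⊕ l
  Simplify inside:  d(j ⊕ c ⊕ b ⊕ l, c ⊕ l ⊕ j ⊕ b ⊕ d(b, j, b), d(b, l, l) ⊕ d(c, l, l) ⊕ j ⊕ b ⊕ d(j, j, l))  →  d(b ⊕ c ⊕ j ⊕ l, b ⊕ c ⊕ d(b, j, b) ⊕ j ⊕ l, b ⊕ d(b, l, l) ⊕ d(c, l, l) ⊕ d(j, j, l) ⊕ j)
  Inside:  d(d(j, j, b), (b ⊕ c) ⊕ j, l ⊕ b ⊕ j)  →  d(d(j, j, b), b ⊕ c ⊕ j, b ⊕ j ⊕ l)
  Order the arguments:  b ⊕ c ⊕ d(b ⊕ c ⊕ j ⊕ l, b ⊕ c ⊕ d(b, j, b) ⊕ j ⊕ l, b ⊕ d(b, l, l) ⊕ d(c, l, l) ⊕ d(j, j, l) ⊕ j) ⊕ d(d(j, j, b), b ⊕ c ⊕ j, b ⊕ j ⊕ l) ⊕ d(j, b, b) ⊕ j ⊕ l
  Rebuild:  d(b ⊕ c ⊕ d(b ⊕ c ⊕ j ⊕ l, b ⊕ c ⊕ d(b, j, b) ⊕ j ⊕ l, b ⊕ d(b, l, l) ⊕ d(c, l, l) ⊕ d(j, j, l) ⊕ j) ⊕ d(d(j, j, b), b ⊕ c ⊕ j, b ⊕ j ⊕ l) ⊕ d(j, b, b) ⊕ j ⊕ l, j, d(b ⊕ c ⊕ j ⊕ l, l, j))

Answer: no — d(b ⊕ c ⊕ d(b ⊕ c ⊕ j ⊕ l, b ⊕ c ⊕ d(b, j, b) ⊕ j ⊕ l, b ⊕ d(b, l, l) ⊕ d(c, l, l) ⊕ d(j, j, l) ⊕ j) ⊕ d(d(j, j, b), b ⊕ c ⊕ j, b ⊕ j ⊕ l) ⊕ d(j, b, b) ⊕ j ⊕ l, d(b ⊕ c ⊕ j ⊕ l, l, j), j) vs d(b ⊕ c ⊕ d(b ⊕ c ⊕ j ⊕ l, b ⊕ c ⊕ d(b, j, b) ⊕ j ⊕ l, b ⊕ d(b, l, l) ⊕ d(c, l, l) ⊕ d(j, j, l) ⊕ j) ⊕ d(d(j, j, b), b ⊕ c ⊕ j, b ⊕ j ⊕ l) ⊕ d(j, b, b) ⊕ j ⊕ l, j, d(b ⊕ c ⊕ j ⊕ l, l, j))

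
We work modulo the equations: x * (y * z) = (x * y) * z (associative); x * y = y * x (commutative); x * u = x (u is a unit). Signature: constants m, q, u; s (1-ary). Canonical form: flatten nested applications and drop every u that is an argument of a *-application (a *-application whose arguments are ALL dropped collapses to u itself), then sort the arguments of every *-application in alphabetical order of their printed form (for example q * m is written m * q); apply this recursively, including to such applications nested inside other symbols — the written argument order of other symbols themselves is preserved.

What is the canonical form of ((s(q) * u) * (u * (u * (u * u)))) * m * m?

Answer: m * m * s(q)

Derivation:
Un-nest:  s(q) * u * u * u * u * u * m * m
Units out:  drop u (×5)
Sort:  m * m * s(q)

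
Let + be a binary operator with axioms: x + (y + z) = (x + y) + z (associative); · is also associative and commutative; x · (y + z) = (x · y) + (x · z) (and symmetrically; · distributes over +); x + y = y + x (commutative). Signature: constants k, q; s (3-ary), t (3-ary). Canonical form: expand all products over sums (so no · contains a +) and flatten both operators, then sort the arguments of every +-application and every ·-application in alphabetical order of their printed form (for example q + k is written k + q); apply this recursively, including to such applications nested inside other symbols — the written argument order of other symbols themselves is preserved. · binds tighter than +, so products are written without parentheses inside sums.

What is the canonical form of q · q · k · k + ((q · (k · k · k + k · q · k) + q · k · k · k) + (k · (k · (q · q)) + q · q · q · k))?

Expand products over sums:  k · k · q · q + k · k · k · q + k · k · q · q + k · k · k · q + k · k · q · q + k · q · q · q
Sort arguments:  k · k · k · q + k · k · k · q + k · k · q · q + k · k · q · q + k · k · q · q + k · q · q · q

Answer: k · k · k · q + k · k · k · q + k · k · q · q + k · k · q · q + k · k · q · q + k · q · q · q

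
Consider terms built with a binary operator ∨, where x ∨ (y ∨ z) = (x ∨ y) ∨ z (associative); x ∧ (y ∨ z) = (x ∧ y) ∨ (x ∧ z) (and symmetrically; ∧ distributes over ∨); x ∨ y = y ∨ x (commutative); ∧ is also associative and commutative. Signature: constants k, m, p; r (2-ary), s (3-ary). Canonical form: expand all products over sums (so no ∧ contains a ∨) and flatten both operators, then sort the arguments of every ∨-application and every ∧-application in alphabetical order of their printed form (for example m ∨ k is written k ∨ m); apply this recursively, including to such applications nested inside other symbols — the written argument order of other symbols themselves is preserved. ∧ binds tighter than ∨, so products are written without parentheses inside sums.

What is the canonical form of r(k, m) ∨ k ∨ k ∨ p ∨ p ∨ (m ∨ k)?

Answer: k ∨ k ∨ k ∨ m ∨ p ∨ p ∨ r(k, m)

Derivation:
Flatten:  r(k, m) ∨ k ∨ k ∨ p ∨ p ∨ m ∨ k
Sort:  k ∨ k ∨ k ∨ m ∨ p ∨ p ∨ r(k, m)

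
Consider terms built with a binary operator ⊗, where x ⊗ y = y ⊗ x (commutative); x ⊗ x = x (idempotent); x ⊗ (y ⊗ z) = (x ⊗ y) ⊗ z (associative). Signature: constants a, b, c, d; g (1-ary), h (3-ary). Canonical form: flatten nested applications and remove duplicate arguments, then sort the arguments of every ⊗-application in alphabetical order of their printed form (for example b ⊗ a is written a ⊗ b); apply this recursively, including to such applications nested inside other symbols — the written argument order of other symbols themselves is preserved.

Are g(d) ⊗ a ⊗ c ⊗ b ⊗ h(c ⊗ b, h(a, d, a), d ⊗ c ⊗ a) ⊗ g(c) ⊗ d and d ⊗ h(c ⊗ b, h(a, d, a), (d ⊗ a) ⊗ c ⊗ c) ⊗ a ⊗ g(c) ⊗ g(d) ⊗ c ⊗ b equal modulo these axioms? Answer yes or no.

Left:  g(d) ⊗ a ⊗ c ⊗ b ⊗ h(c ⊗ b, h(a, d, a), d ⊗ c ⊗ a) ⊗ g(c) ⊗ d
  Simplify inside:  h(c ⊗ b, h(a, d, a), d ⊗ c ⊗ a)  →  h(b ⊗ c, h(a, d, a), a ⊗ c ⊗ d)
  Sort arguments:  a ⊗ b ⊗ c ⊗ d ⊗ g(c) ⊗ g(d) ⊗ h(b ⊗ c, h(a, d, a), a ⊗ c ⊗ d)
Right:  d ⊗ h(c ⊗ b, h(a, d, a), (d ⊗ a) ⊗ c ⊗ c) ⊗ a ⊗ g(c) ⊗ g(d) ⊗ c ⊗ b
  Canonicalize subterm:  h(c ⊗ b, h(a, d, a), (d ⊗ a) ⊗ c ⊗ c)  →  h(b ⊗ c, h(a, d, a), a ⊗ c ⊗ d)
  Sort:  a ⊗ b ⊗ c ⊗ d ⊗ g(c) ⊗ g(d) ⊗ h(b ⊗ c, h(a, d, a), a ⊗ c ⊗ d)

Answer: yes — both canonical forms are a ⊗ b ⊗ c ⊗ d ⊗ g(c) ⊗ g(d) ⊗ h(b ⊗ c, h(a, d, a), a ⊗ c ⊗ d)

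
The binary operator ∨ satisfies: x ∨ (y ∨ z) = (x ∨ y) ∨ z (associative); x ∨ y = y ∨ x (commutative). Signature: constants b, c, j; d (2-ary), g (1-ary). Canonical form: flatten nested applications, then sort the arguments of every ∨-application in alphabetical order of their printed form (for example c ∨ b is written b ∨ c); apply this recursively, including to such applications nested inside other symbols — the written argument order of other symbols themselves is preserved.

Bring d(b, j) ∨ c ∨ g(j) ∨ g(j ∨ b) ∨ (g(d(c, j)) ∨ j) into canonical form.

Flatten:  d(b, j) ∨ c ∨ g(j) ∨ g(j ∨ b) ∨ g(d(c, j)) ∨ j
Simplify inside:  g(j ∨ b)  →  g(b ∨ j)
Sort:  c ∨ d(b, j) ∨ g(b ∨ j) ∨ g(d(c, j)) ∨ g(j) ∨ j

Answer: c ∨ d(b, j) ∨ g(b ∨ j) ∨ g(d(c, j)) ∨ g(j) ∨ j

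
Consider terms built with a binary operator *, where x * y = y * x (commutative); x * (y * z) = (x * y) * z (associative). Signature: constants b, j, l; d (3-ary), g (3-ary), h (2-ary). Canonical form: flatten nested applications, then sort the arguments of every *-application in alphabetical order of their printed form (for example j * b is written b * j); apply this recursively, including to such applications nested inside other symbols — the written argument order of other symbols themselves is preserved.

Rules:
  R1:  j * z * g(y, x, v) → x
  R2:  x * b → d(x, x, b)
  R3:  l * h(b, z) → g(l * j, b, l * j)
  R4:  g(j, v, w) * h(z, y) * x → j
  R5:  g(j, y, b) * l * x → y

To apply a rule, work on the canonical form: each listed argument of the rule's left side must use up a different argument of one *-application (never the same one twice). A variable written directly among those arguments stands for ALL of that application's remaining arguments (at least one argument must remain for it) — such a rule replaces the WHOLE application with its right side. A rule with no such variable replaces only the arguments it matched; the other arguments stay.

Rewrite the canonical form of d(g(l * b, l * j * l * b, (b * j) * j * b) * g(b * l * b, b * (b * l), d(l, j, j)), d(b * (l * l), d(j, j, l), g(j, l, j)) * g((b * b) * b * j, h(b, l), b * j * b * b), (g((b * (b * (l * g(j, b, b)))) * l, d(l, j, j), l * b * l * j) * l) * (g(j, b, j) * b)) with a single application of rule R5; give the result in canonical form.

Canonical form:  d(g(b * b * l, b * b * l, d(l, j, j)) * g(b * l, b * j * l * l, b * b * j * j), d(b * l * l, d(j, j, l), g(j, l, j)) * g(b * b * b * j, h(b, l), b * b * b * j), b * g(b * b * g(j, b, b) * l * l, d(l, j, j), b * j * l * l) * g(j, b, j) * l)
Apply R5:  consuming g(j, b, b), l;  x := b * b * l, y := b
Every leftover argument binds to the variable; the entire application is replaced.
New term:  d(g(b * b * l, b * b * l, d(l, j, j)) * g(b * l, b * j * l * l, b * b * j * j), d(b * l * l, d(j, j, l), g(j, l, j)) * g(b * b * b * j, h(b, l), b * b * b * j), b * g(b, d(l, j, j), b * j * l * l) * g(j, b, j) * l)

Answer: d(g(b * b * l, b * b * l, d(l, j, j)) * g(b * l, b * j * l * l, b * b * j * j), d(b * l * l, d(j, j, l), g(j, l, j)) * g(b * b * b * j, h(b, l), b * b * b * j), b * g(b, d(l, j, j), b * j * l * l) * g(j, b, j) * l)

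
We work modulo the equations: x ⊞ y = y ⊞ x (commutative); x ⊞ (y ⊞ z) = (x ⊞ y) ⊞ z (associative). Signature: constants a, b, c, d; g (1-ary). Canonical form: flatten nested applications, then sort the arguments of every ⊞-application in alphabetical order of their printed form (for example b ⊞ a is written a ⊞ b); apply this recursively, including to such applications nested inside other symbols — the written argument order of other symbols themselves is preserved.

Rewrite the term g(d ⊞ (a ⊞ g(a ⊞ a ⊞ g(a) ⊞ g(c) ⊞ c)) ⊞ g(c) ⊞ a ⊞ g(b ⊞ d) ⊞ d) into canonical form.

Answer: g(a ⊞ a ⊞ d ⊞ d ⊞ g(a ⊞ a ⊞ c ⊞ g(a) ⊞ g(c)) ⊞ g(b ⊞ d) ⊞ g(c))

Derivation:
Work inside:  d ⊞ (a ⊞ g(a ⊞ a ⊞ g(a) ⊞ g(c) ⊞ c)) ⊞ g(c) ⊞ a ⊞ g(b ⊞ d) ⊞ d
Flatten:  d ⊞ a ⊞ g(a ⊞ a ⊞ g(a) ⊞ g(c) ⊞ c) ⊞ g(c) ⊞ a ⊞ g(b ⊞ d) ⊞ d
Simplify inside:  g(a ⊞ a ⊞ g(a) ⊞ g(c) ⊞ c)  →  g(a ⊞ a ⊞ c ⊞ g(a) ⊞ g(c))
Sort:  a ⊞ a ⊞ d ⊞ d ⊞ g(a ⊞ a ⊞ c ⊞ g(a) ⊞ g(c)) ⊞ g(b ⊞ d) ⊞ g(c)
Rebuild:  g(a ⊞ a ⊞ d ⊞ d ⊞ g(a ⊞ a ⊞ c ⊞ g(a) ⊞ g(c)) ⊞ g(b ⊞ d) ⊞ g(c))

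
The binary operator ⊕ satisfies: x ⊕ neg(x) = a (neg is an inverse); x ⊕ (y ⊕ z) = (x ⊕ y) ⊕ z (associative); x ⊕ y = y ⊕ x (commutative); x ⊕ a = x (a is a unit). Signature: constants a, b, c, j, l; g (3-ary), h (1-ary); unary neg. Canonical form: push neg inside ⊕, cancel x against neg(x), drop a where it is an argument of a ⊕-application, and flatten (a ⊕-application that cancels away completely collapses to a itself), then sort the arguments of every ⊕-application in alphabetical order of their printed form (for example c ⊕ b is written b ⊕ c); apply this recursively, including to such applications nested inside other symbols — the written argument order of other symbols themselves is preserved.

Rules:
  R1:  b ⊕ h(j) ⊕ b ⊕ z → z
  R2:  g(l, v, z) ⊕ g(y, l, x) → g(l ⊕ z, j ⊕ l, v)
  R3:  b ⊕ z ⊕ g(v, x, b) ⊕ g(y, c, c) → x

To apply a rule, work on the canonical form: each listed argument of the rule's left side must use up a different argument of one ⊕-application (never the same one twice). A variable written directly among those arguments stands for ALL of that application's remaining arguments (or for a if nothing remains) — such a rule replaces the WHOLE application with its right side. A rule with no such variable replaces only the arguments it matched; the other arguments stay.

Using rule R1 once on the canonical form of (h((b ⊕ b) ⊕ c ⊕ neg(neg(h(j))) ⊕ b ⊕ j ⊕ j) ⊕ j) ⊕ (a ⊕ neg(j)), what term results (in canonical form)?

Answer: h(b ⊕ c ⊕ j ⊕ j)

Derivation:
Canonical form:  h(b ⊕ b ⊕ b ⊕ c ⊕ h(j) ⊕ j ⊕ j)
Match R1:  consume b, b, h(j);  z := b ⊕ c ⊕ j ⊕ j
The extension variable absorbs all remaining arguments, so the whole application is rewritten.
New term:  h(b ⊕ c ⊕ j ⊕ j)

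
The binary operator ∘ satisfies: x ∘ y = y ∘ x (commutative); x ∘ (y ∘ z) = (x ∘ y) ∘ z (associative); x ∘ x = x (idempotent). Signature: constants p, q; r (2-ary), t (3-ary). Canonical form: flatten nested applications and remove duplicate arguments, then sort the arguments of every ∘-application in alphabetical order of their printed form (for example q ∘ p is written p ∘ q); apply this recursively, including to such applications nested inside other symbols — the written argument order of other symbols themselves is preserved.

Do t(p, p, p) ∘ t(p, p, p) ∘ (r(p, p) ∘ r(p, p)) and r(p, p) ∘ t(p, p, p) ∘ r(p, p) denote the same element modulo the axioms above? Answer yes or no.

Left:  t(p, p, p) ∘ t(p, p, p) ∘ (r(p, p) ∘ r(p, p))
  Flatten:  t(p, p, p) ∘ t(p, p, p) ∘ r(p, p) ∘ r(p, p)
  Deduplicate:  drop duplicate t(p, p, p), r(p, p)
  Order the arguments:  r(p, p) ∘ t(p, p, p)
Right:  r(p, p) ∘ t(p, p, p) ∘ r(p, p)
  Drop duplicates:  drop duplicate r(p, p)
  Order the arguments:  r(p, p) ∘ t(p, p, p)

Answer: yes — both canonical forms are r(p, p) ∘ t(p, p, p)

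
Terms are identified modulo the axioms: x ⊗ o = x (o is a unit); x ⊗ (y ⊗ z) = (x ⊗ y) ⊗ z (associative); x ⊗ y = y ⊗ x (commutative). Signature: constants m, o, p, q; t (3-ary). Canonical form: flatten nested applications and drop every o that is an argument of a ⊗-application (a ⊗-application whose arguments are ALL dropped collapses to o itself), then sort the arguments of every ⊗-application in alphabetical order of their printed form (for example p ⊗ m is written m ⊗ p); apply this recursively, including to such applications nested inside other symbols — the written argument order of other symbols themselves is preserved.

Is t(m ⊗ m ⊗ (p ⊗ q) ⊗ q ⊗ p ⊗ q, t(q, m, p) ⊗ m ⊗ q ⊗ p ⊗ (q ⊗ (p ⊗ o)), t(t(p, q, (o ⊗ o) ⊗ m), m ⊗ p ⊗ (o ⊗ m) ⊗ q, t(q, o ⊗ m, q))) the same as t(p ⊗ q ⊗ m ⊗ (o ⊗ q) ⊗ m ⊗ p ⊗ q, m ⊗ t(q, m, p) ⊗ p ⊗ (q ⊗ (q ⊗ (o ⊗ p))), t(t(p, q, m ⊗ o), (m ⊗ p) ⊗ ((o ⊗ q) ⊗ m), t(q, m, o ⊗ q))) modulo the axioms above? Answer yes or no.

Answer: yes — both canonical forms are t(m ⊗ m ⊗ p ⊗ p ⊗ q ⊗ q ⊗ q, m ⊗ p ⊗ p ⊗ q ⊗ q ⊗ t(q, m, p), t(t(p, q, m), m ⊗ m ⊗ p ⊗ q, t(q, m, q)))

Derivation:
Left:  t(m ⊗ m ⊗ (p ⊗ q) ⊗ q ⊗ p ⊗ q, t(q, m, p) ⊗ m ⊗ q ⊗ p ⊗ (q ⊗ (p ⊗ o)), t(t(p, q, (o ⊗ o) ⊗ m), m ⊗ p ⊗ (o ⊗ m) ⊗ q, t(q, o ⊗ m, q)))
  Descend into:  t(q, m, p) ⊗ m ⊗ q ⊗ p ⊗ (q ⊗ (p ⊗ o))
  Un-nest:  t(q, m, p) ⊗ m ⊗ q ⊗ p ⊗ q ⊗ p ⊗ o
  Units out:  drop o
  Sort arguments:  m ⊗ p ⊗ p ⊗ q ⊗ q ⊗ t(q, m, p)
  Reassemble:  t(m ⊗ m ⊗ p ⊗ p ⊗ q ⊗ q ⊗ q, m ⊗ p ⊗ p ⊗ q ⊗ q ⊗ t(q, m, p), t(t(p, q, m), m ⊗ m ⊗ p ⊗ q, t(q, m, q)))
Right:  t(p ⊗ q ⊗ m ⊗ (o ⊗ q) ⊗ m ⊗ p ⊗ q, m ⊗ t(q, m, p) ⊗ p ⊗ (q ⊗ (q ⊗ (o ⊗ p))), t(t(p, q, m ⊗ o), (m ⊗ p) ⊗ ((o ⊗ q) ⊗ m), t(q, m, o ⊗ q)))
  Focus inside:  m ⊗ t(q, m, p) ⊗ p ⊗ (q ⊗ (q ⊗ (o ⊗ p)))
  Un-nest:  m ⊗ t(q, m, p) ⊗ p ⊗ q ⊗ q ⊗ o ⊗ p
  Drop the unit:  drop o
  Order the arguments:  m ⊗ p ⊗ p ⊗ q ⊗ q ⊗ t(q, m, p)
  Reassemble:  t(m ⊗ m ⊗ p ⊗ p ⊗ q ⊗ q ⊗ q, m ⊗ p ⊗ p ⊗ q ⊗ q ⊗ t(q, m, p), t(t(p, q, m), m ⊗ m ⊗ p ⊗ q, t(q, m, q)))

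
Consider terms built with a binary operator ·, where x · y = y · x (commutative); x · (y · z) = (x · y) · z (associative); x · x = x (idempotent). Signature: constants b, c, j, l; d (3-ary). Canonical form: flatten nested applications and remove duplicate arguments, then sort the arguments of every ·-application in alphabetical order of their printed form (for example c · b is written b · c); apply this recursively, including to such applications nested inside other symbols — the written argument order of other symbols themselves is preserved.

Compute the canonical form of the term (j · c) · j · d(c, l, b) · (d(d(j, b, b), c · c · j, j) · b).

Answer: b · c · d(c, l, b) · d(d(j, b, b), c · j, j) · j

Derivation:
Flatten:  j · c · j · d(c, l, b) · d(d(j, b, b), c · c · j, j) · b
Canonicalize subterm:  d(d(j, b, b), c · c · j, j)  →  d(d(j, b, b), c · j, j)
Drop duplicates:  drop duplicate j
Order the arguments:  b · c · d(c, l, b) · d(d(j, b, b), c · j, j) · j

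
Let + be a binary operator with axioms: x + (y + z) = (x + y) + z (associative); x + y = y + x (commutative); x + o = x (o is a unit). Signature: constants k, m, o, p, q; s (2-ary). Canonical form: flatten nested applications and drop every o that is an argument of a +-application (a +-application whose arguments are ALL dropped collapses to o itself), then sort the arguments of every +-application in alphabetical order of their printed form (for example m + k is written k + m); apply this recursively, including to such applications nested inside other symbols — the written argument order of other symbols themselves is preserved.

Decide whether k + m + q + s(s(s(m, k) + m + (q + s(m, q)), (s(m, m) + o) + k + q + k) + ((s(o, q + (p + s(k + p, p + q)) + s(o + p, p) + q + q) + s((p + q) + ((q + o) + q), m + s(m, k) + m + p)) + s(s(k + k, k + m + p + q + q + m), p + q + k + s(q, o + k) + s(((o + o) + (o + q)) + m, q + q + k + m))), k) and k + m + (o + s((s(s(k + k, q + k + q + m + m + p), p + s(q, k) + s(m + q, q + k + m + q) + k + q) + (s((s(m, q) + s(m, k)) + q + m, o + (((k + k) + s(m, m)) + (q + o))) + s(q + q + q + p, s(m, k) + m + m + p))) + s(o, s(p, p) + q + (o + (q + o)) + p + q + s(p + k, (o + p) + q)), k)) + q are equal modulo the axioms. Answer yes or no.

Answer: yes — both canonical forms are k + m + q + s(s(m + q + s(m, k) + s(m, q), k + k + q + s(m, m)) + s(o, p + q + q + q + s(k + p, p + q) + s(p, p)) + s(p + q + q + q, m + m + p + s(m, k)) + s(s(k + k, k + m + m + p + q + q), k + p + q + s(m + q, k + m + q + q) + s(q, k)), k)

Derivation:
Left:  k + m + q + s(s(s(m, k) + m + (q + s(m, q)), (s(m, m) + o) + k + q + k) + ((s(o, q + (p + s(k + p, p + q)) + s(o + p, p) + q + q) + s((p + q) + ((q + o) + q), m + s(m, k) + m + p)) + s(s(k + k, k + m + p + q + q + m), p + q + k + s(q, o + k) + s(((o + o) + (o + q)) + m, q + q + k + m))), k)
  Inside:  s(s(s(m, k) + m + (q + s(m, q)), (s(m, m) + o) + k + q + k) + ((s(o, q + (p + s(k + p, p + q)) + s(o + p, p) + q + q) + s((p + q) + ((q + o) + q), m + s(m, k) + m + p)) + s(s(k + k, k + m + p + q + q + m), p + q + k + s(q, o + k) + s(((o + o) + (o + q)) + m, q + q + k + m))), k)  →  s(s(m + q + s(m, k) + s(m, q), k + k + q + s(m, m)) + s(o, p + q + q + q + s(k + p, p + q) + s(p, p)) + s(p + q + q + q, m + m + p + s(m, k)) + s(s(k + k, k + m + m + p + q + q), k + p + q + s(m + q, k + m + q + q) + s(q, k)), k)
  Order the arguments:  k + m + q + s(s(m + q + s(m, k) + s(m, q), k + k + q + s(m, m)) + s(o, p + q + q + q + s(k + p, p + q) + s(p, p)) + s(p + q + q + q, m + m + p + s(m, k)) + s(s(k + k, k + m + m + p + q + q), k + p + q + s(m + q, k + m + q + q) + s(q, k)), k)
Right:  k + m + (o + s((s(s(k + k, q + k + q + m + m + p), p + s(q, k) + s(m + q, q + k + m + q) + k + q) + (s((s(m, q) + s(m, k)) + q + m, o + (((k + k) + s(m, m)) + (q + o))) + s(q + q + q + p, s(m, k) + m + m + p))) + s(o, s(p, p) + q + (o + (q + o)) + p + q + s(p + k, (o + p) + q)), k)) + q
  Merge nested applications:  k + m + o + s((s(s(k + k, q + k + q + m + m + p), p + s(q, k) + s(m + q, q + k + m + q) + k + q) + (s((s(m, q) + s(m, k)) + q + m, o + (((k + k) + s(m, m)) + (q + o))) + s(q + q + q + p, s(m, k) + m + m + p))) + s(o, s(p, p) + q + (o + (q + o)) + p + q + s(p + k, (o + p) + q)), k) + q
  Canonicalize subterm:  s((s(s(k + k, q + k + q + m + m + p), p + s(q, k) + s(m + q, q + k + m + q) + k + q) + (s((s(m, q) + s(m, k)) + q + m, o + (((k + k) + s(m, m)) + (q + o))) + s(q + q + q + p, s(m, k) + m + m + p))) + s(o, s(p, p) + q + (o + (q + o)) + p + q + s(p + k, (o + p) + q)), k)  →  s(s(m + q + s(m, k) + s(m, q), k + k + q + s(m, m)) + s(o, p + q + q + q + s(k + p, p + q) + s(p, p)) + s(p + q + q + q, m + m + p + s(m, k)) + s(s(k + k, k + m + m + p + q + q), k + p + q + s(m + q, k + m + q + q) + s(q, k)), k)
  Unit:  drop o
  Sort:  k + m + q + s(s(m + q + s(m, k) + s(m, q), k + k + q + s(m, m)) + s(o, p + q + q + q + s(k + p, p + q) + s(p, p)) + s(p + q + q + q, m + m + p + s(m, k)) + s(s(k + k, k + m + m + p + q + q), k + p + q + s(m + q, k + m + q + q) + s(q, k)), k)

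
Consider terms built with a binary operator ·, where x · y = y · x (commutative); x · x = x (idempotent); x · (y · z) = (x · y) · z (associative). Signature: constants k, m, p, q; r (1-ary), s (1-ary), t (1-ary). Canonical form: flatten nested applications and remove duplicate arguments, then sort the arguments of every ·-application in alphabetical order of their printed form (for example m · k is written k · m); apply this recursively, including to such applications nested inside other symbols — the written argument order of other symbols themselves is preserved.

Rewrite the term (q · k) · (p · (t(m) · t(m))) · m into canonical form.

Answer: k · m · p · q · t(m)

Derivation:
Un-nest:  q · k · p · t(m) · t(m) · m
Deduplicate:  drop duplicate t(m)
Sort:  k · m · p · q · t(m)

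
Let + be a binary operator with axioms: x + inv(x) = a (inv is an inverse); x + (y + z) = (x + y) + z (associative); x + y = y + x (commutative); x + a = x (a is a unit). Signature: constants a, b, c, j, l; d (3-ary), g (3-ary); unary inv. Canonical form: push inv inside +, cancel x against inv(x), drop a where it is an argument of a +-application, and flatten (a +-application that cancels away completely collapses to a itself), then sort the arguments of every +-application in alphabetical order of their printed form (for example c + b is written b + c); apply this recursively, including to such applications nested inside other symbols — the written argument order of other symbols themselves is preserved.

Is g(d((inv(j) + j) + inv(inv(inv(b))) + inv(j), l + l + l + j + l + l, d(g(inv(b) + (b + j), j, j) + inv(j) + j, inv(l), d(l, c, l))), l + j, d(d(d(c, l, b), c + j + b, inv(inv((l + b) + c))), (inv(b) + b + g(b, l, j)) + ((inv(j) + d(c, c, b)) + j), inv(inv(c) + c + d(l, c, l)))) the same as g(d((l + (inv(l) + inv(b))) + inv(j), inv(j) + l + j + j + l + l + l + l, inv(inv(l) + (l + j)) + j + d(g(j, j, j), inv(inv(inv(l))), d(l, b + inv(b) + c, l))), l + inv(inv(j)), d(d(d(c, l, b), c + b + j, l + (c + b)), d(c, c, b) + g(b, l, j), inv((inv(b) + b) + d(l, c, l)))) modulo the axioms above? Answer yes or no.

Left:  g(d((inv(j) + j) + inv(inv(inv(b))) + inv(j), l + l + l + j + l + l, d(g(inv(b) + (b + j), j, j) + inv(j) + j, inv(l), d(l, c, l))), l + j, d(d(d(c, l, b), c + j + b, inv(inv((l + b) + c))), (inv(b) + b + g(b, l, j)) + ((inv(j) + d(c, c, b)) + j), inv(inv(c) + c + d(l, c, l))))
  Work inside:  (inv(b) + b + g(b, l, j)) + ((inv(j) + d(c, c, b)) + j)
  Cancel:  b cancels; j cancels
  Collect:  g(b, l, j) + d(c, c, b)
  Sort:  d(c, c, b) + g(b, l, j)
  Rebuild:  g(d(inv(b) + inv(j), j + l + l + l + l + l, d(g(j, j, j), inv(l), d(l, c, l))), j + l, d(d(d(c, l, b), b + c + j, b + c + l), d(c, c, b) + g(b, l, j), inv(d(l, c, l))))
Right:  g(d((l + (inv(l) + inv(b))) + inv(j), inv(j) + l + j + j + l + l + l + l, inv(inv(l) + (l + j)) + j + d(g(j, j, j), inv(inv(inv(l))), d(l, b + inv(b) + c, l))), l + inv(inv(j)), d(d(d(c, l, b), c + b + j, l + (c + b)), d(c, c, b) + g(b, l, j), inv((inv(b) + b) + d(l, c, l))))
  Descend into:  inv(inv(l) + (l + j)) + j + d(g(j, j, j), inv(inv(inv(l))), d(l, b + inv(b) + c, l))
  Push inv inside:  distribute inv over + and collapse double inv
  Cancel inverse pairs:  l cancels; j cancels
  Combine occurrences:  d(g(j, j, j), inv(l), d(l, c, l))
  Reassemble:  g(d(inv(b) + inv(j), j + l + l + l + l + l, d(g(j, j, j), inv(l), d(l, c, l))), j + l, d(d(d(c, l, b), b + c + j, b + c + l), d(c, c, b) + g(b, l, j), inv(d(l, c, l))))

Answer: yes — both canonical forms are g(d(inv(b) + inv(j), j + l + l + l + l + l, d(g(j, j, j), inv(l), d(l, c, l))), j + l, d(d(d(c, l, b), b + c + j, b + c + l), d(c, c, b) + g(b, l, j), inv(d(l, c, l))))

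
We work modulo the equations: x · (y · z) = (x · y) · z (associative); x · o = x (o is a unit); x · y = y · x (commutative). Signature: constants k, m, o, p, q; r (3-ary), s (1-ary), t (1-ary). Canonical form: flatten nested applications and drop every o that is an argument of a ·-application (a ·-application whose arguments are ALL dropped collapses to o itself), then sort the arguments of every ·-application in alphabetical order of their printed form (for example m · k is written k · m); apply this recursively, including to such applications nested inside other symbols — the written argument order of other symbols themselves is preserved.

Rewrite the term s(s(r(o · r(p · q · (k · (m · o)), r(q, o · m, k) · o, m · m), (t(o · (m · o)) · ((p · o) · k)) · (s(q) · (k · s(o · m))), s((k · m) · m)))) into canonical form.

Answer: s(s(r(r(k · m · p · q, r(q, m, k), m · m), k · k · p · s(m) · s(q) · t(m), s(k · m · m))))

Derivation:
Descend into:  (t(o · (m · o)) · ((p · o) · k)) · (s(q) · (k · s(o · m)))
Un-nest:  t(o · (m · o)) · p · o · k · s(q) · k · s(o · m)
Inside:  t(o · (m · o))  →  t(m)
Simplify inside:  s(o · m)  →  s(m)
Units out:  drop o
Order the arguments:  k · k · p · s(m) · s(q) · t(m)
Rebuild:  s(s(r(r(k · m · p · q, r(q, m, k), m · m), k · k · p · s(m) · s(q) · t(m), s(k · m · m))))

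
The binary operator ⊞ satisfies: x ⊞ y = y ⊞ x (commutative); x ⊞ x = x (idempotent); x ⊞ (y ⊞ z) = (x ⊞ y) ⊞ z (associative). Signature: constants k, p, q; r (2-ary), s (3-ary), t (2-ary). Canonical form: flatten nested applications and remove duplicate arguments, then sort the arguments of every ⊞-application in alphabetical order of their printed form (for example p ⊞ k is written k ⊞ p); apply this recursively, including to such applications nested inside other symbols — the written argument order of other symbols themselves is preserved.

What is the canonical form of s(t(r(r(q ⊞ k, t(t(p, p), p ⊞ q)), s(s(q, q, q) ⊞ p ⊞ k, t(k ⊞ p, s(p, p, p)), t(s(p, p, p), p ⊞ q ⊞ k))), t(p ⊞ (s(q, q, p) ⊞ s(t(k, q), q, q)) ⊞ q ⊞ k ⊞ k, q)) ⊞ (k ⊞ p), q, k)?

Descend into:  t(r(r(q ⊞ k, t(t(p, p), p ⊞ q)), s(s(q, q, q) ⊞ p ⊞ k, t(k ⊞ p, s(p, p, p)), t(s(p, p, p), p ⊞ q ⊞ k))), t(p ⊞ (s(q, q, p) ⊞ s(t(k, q), q, q)) ⊞ q ⊞ k ⊞ k, q)) ⊞ (k ⊞ p)
Flatten:  t(r(r(q ⊞ k, t(t(p, p), p ⊞ q)), s(s(q, q, q) ⊞ p ⊞ k, t(k ⊞ p, s(p, p, p)), t(s(p, p, p), p ⊞ q ⊞ k))), t(p ⊞ (s(q, q, p) ⊞ s(t(k, q), q, q)) ⊞ q ⊞ k ⊞ k, q)) ⊞ k ⊞ p
Simplify inside:  t(r(r(q ⊞ k, t(t(p, p), p ⊞ q)), s(s(q, q, q) ⊞ p ⊞ k, t(k ⊞ p, s(p, p, p)), t(s(p, p, p), p ⊞ q ⊞ k))), t(p ⊞ (s(q, q, p) ⊞ s(t(k, q), q, q)) ⊞ q ⊞ k ⊞ k, q))  →  t(r(r(k ⊞ q, t(t(p, p), p ⊞ q)), s(k ⊞ p ⊞ s(q, q, q), t(k ⊞ p, s(p, p, p)), t(s(p, p, p), k ⊞ p ⊞ q))), t(k ⊞ p ⊞ q ⊞ s(q, q, p) ⊞ s(t(k, q), q, q), q))
Sort arguments:  k ⊞ p ⊞ t(r(r(k ⊞ q, t(t(p, p), p ⊞ q)), s(k ⊞ p ⊞ s(q, q, q), t(k ⊞ p, s(p, p, p)), t(s(p, p, p), k ⊞ p ⊞ q))), t(k ⊞ p ⊞ q ⊞ s(q, q, p) ⊞ s(t(k, q), q, q), q))
Put back:  s(k ⊞ p ⊞ t(r(r(k ⊞ q, t(t(p, p), p ⊞ q)), s(k ⊞ p ⊞ s(q, q, q), t(k ⊞ p, s(p, p, p)), t(s(p, p, p), k ⊞ p ⊞ q))), t(k ⊞ p ⊞ q ⊞ s(q, q, p) ⊞ s(t(k, q), q, q), q)), q, k)

Answer: s(k ⊞ p ⊞ t(r(r(k ⊞ q, t(t(p, p), p ⊞ q)), s(k ⊞ p ⊞ s(q, q, q), t(k ⊞ p, s(p, p, p)), t(s(p, p, p), k ⊞ p ⊞ q))), t(k ⊞ p ⊞ q ⊞ s(q, q, p) ⊞ s(t(k, q), q, q), q)), q, k)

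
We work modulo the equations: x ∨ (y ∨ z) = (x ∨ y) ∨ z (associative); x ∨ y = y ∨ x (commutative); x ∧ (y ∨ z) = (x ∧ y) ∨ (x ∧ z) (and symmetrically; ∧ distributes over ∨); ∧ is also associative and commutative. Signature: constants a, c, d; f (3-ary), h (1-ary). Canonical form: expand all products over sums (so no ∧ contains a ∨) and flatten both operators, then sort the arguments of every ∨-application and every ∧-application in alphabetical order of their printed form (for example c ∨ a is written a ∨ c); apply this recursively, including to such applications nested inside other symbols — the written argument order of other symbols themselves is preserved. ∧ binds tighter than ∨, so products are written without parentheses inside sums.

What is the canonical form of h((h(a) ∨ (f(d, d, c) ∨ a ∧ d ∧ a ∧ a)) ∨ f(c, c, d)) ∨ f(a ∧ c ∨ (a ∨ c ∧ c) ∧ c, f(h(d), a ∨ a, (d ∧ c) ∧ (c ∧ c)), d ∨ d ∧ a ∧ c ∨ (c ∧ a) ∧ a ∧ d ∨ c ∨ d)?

Expand products over sums:  h(a ∧ a ∧ a ∧ d ∨ f(c, c, d) ∨ f(d, d, c) ∨ h(a)) ∨ f(a ∧ c ∨ a ∧ c ∨ c ∧ c ∧ c, f(h(d), a ∨ a, c ∧ c ∧ c ∧ d), a ∧ a ∧ c ∧ d ∨ a ∧ c ∧ d ∨ c ∨ d ∨ d)
Sort:  f(a ∧ c ∨ a ∧ c ∨ c ∧ c ∧ c, f(h(d), a ∨ a, c ∧ c ∧ c ∧ d), a ∧ a ∧ c ∧ d ∨ a ∧ c ∧ d ∨ c ∨ d ∨ d) ∨ h(a ∧ a ∧ a ∧ d ∨ f(c, c, d) ∨ f(d, d, c) ∨ h(a))

Answer: f(a ∧ c ∨ a ∧ c ∨ c ∧ c ∧ c, f(h(d), a ∨ a, c ∧ c ∧ c ∧ d), a ∧ a ∧ c ∧ d ∨ a ∧ c ∧ d ∨ c ∨ d ∨ d) ∨ h(a ∧ a ∧ a ∧ d ∨ f(c, c, d) ∨ f(d, d, c) ∨ h(a))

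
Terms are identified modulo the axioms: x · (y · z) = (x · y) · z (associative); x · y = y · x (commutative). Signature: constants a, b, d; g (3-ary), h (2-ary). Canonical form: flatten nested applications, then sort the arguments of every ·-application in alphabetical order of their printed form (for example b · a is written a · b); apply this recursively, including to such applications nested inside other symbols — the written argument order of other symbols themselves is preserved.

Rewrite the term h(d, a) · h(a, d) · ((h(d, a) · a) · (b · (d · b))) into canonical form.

Answer: a · b · b · d · h(a, d) · h(d, a) · h(d, a)

Derivation:
Flatten:  h(d, a) · h(a, d) · h(d, a) · a · b · d · b
Sort arguments:  a · b · b · d · h(a, d) · h(d, a) · h(d, a)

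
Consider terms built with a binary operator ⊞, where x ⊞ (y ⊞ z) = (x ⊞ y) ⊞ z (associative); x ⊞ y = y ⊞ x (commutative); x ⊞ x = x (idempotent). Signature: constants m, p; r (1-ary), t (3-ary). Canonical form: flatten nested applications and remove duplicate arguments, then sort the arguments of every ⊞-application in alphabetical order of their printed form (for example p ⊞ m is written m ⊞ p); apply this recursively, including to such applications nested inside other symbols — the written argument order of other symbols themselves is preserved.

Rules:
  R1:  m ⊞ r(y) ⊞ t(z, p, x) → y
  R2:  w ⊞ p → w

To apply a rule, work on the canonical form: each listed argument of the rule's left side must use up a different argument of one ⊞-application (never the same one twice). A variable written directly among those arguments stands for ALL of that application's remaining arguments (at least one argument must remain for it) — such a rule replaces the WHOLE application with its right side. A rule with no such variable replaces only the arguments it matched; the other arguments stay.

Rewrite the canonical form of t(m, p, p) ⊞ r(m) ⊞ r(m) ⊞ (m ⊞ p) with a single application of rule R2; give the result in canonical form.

Canonical form:  m ⊞ p ⊞ r(m) ⊞ t(m, p, p)
Apply R2:  consuming p;  w := m ⊞ r(m) ⊞ t(m, p, p)
The variable takes the whole remainder — replace the entire application.
Giving:  m ⊞ r(m) ⊞ t(m, p, p)

Answer: m ⊞ r(m) ⊞ t(m, p, p)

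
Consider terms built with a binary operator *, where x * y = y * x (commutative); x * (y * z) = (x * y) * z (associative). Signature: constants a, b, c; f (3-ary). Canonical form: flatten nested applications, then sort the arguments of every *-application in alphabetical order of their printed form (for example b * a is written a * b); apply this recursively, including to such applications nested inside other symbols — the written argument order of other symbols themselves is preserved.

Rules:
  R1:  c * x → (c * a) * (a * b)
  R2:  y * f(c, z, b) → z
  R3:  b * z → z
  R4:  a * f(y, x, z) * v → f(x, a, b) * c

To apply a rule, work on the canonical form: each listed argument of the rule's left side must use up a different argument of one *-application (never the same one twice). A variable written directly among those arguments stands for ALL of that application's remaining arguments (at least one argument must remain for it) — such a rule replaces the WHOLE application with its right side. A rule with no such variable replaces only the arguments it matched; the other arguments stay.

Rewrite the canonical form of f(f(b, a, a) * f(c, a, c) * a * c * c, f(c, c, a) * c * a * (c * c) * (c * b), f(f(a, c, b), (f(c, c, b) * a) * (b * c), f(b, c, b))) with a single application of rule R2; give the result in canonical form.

Canonical form:  f(a * c * c * f(b, a, a) * f(c, a, c), a * b * c * c * c * c * f(c, c, a), f(f(a, c, b), a * b * c * f(c, c, b), f(b, c, b)))
R2 matches:  uses f(c, c, b);  y := a * b * c, z := c
Every leftover argument binds to the variable; the entire application is replaced.
Result:  f(a * c * c * f(b, a, a) * f(c, a, c), a * b * c * c * c * c * f(c, c, a), f(f(a, c, b), c, f(b, c, b)))

Answer: f(a * c * c * f(b, a, a) * f(c, a, c), a * b * c * c * c * c * f(c, c, a), f(f(a, c, b), c, f(b, c, b)))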